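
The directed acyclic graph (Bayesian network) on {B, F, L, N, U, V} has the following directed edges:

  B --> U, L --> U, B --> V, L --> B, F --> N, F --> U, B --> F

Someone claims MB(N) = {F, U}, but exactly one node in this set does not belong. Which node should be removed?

A node's Markov blanket = Pa ∪ Ch ∪ (parents of Ch other than the node itself).
N's children: none.
Pa(N) = {F}.
N has no children, so there are no co-parents.
MB(N) = {F}.
U is neither a parent, child, nor co-parent of N, so it does not belong.

U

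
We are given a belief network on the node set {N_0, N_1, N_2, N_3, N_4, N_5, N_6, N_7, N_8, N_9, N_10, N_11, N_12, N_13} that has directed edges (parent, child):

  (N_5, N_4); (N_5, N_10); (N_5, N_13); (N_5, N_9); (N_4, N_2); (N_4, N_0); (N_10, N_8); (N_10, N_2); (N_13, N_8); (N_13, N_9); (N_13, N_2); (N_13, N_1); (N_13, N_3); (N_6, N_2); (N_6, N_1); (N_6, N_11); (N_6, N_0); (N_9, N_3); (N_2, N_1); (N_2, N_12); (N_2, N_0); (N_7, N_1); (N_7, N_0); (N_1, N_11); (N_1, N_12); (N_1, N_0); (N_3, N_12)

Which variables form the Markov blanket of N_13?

The Markov blanket of a node is its parents, its children, and the other parents of its children.
N_13's children: N_1, N_2, N_3, N_8, N_9.
N_13's parents: N_5.
Co-parents of N_13 (other parents of its children):
  parents(N_8) \ {N_13} = {N_10}.
  N_9 also has parent N_5.
  parents(N_2) \ {N_13} = {N_4, N_6, N_10}.
  N_1's other parents are N_2, N_6, N_7.
  N_3's other parent is N_9.
So the Markov blanket of N_13 is {N_1, N_2, N_3, N_4, N_5, N_6, N_7, N_8, N_9, N_10}.

{N_1, N_2, N_3, N_4, N_5, N_6, N_7, N_8, N_9, N_10}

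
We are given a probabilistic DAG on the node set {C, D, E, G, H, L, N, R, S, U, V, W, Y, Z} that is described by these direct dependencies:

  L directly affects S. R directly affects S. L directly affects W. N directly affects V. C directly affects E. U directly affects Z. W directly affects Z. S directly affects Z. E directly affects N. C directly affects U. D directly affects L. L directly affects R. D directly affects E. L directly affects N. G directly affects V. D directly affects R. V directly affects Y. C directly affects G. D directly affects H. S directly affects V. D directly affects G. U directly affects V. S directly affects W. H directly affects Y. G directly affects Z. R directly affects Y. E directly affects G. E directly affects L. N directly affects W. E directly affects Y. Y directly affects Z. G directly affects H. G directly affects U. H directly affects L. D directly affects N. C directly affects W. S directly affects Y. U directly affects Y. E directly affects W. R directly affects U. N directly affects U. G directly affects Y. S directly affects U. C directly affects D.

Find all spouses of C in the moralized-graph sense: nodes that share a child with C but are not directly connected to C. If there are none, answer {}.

{L, N, R, S}

Children of C: D, E, G, U, W.
  D: no additional parents.
  E's other parent is D.
  G also has parents D, E.
  U also has parents G, N, R, S.
  parents(W) \ {C} = {E, L, N, S}.
Excluding nodes already adjacent to C (D, E, G, U, W), the co-parent-only contribution is {L, N, R, S}.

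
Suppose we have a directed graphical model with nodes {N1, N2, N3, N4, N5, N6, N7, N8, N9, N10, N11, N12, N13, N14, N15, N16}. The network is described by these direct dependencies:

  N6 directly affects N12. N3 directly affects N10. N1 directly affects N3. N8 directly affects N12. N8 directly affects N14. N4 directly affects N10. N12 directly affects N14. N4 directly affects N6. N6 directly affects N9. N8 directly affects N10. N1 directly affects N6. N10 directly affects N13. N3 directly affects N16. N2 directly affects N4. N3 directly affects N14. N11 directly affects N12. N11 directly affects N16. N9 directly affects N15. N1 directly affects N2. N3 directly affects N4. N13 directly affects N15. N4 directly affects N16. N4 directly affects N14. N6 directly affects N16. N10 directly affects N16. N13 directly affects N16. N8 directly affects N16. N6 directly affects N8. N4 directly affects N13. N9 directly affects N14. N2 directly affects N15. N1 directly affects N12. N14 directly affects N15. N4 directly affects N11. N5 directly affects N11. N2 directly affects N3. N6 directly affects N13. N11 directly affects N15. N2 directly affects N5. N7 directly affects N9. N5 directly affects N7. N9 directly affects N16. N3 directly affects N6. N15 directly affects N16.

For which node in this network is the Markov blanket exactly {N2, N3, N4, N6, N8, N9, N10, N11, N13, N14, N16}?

N15

The target node must have every member of {N2, N3, N4, N6, N8, N9, N10, N11, N13, N14, N16} as a parent, child, or co-parent, and no others.
Parents of N15: N2, N9, N11, N13, N14; children: N16; co-parents: N3, N4, N6, N8, N9, N10, N11, N13.
These exactly cover the given set, so the node is N15.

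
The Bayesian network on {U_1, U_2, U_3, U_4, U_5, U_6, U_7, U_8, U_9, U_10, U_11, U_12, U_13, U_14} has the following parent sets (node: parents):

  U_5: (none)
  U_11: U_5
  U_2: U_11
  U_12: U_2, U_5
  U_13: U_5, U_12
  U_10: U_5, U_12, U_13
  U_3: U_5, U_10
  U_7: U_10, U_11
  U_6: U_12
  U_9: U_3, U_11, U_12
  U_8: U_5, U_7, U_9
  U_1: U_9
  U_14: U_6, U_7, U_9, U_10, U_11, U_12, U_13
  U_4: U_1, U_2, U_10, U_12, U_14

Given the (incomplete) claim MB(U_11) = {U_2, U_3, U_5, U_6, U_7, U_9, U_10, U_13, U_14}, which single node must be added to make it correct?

U_11's children: U_2, U_7, U_9, U_14.
U_11 has parent U_5.
Parents of each child, excluding U_11:
  U_2: —
  U_7: U_10
  U_9: U_3, U_12
  U_14: U_6, U_7, U_9, U_10, U_12, U_13
MB(U_11) = {U_2, U_3, U_5, U_6, U_7, U_9, U_10, U_12, U_13, U_14}.
Comparing with the claimed set, U_12 is missing.

U_12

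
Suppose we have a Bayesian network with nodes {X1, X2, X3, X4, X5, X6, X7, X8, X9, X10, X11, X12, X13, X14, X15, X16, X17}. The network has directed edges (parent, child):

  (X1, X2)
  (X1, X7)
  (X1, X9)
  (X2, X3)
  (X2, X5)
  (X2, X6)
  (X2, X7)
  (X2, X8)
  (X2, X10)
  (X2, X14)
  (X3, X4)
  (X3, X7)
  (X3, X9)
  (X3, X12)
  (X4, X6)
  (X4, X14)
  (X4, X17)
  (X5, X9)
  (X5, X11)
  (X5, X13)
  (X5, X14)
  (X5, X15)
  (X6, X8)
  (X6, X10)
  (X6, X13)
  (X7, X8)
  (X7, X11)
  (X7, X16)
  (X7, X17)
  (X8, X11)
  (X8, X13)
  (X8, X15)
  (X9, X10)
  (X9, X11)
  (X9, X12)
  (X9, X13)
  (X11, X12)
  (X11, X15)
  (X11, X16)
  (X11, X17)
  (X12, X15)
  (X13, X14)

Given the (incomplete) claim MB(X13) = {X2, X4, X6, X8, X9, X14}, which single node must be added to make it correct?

X5

X13's parents: X5, X6, X8, X9.
X13 has child X14.
Parents of each child, excluding X13:
  parents(X14) \ {X13} = {X2, X4, X5}.
MB(X13) = {X2, X4, X5, X6, X8, X9, X14}.
Comparing with the claimed set, X5 is missing.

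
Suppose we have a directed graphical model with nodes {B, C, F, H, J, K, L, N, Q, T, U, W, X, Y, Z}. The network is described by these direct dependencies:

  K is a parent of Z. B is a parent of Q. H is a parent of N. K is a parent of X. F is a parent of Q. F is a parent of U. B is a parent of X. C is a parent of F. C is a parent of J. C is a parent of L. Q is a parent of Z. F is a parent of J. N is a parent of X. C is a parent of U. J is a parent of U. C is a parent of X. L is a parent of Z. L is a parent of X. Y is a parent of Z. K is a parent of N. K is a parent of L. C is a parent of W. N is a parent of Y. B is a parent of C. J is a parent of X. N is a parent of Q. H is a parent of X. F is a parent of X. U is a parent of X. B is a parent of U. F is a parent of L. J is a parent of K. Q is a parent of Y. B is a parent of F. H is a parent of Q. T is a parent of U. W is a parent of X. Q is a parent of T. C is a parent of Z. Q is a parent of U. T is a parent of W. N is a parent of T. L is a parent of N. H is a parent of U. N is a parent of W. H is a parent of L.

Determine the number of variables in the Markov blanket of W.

11

Parents of W: C, N, T.
Ch(W) = {X}.
Other parents of W's children:
  X's other parents are B, C, F, H, J, K, L, N, U.
MB(W) = {B, C, F, H, J, K, L, N, T, U, X}, which has 11 nodes.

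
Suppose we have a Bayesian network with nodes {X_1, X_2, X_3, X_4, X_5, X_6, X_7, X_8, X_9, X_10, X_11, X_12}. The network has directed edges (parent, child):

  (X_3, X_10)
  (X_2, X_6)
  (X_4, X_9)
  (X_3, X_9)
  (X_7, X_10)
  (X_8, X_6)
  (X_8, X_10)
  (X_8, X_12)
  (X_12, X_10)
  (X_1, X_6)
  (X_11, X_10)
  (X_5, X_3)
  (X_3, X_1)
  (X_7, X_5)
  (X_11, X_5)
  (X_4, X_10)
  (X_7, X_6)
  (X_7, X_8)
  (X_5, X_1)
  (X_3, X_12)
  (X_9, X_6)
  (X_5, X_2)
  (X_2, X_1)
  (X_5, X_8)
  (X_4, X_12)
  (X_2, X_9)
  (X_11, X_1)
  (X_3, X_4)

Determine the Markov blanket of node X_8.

Parents of X_8: X_5, X_7.
Ch(X_8) = {X_6, X_10, X_12}.
Co-parents of X_8 (other parents of its children):
  X_6's other parents are X_1, X_2, X_7, X_9.
  parents(X_12) \ {X_8} = {X_3, X_4}.
  X_10 also has parents X_3, X_4, X_7, X_11, X_12.
Taking the union gives {X_1, X_2, X_3, X_4, X_5, X_6, X_7, X_9, X_10, X_11, X_12}.

{X_1, X_2, X_3, X_4, X_5, X_6, X_7, X_9, X_10, X_11, X_12}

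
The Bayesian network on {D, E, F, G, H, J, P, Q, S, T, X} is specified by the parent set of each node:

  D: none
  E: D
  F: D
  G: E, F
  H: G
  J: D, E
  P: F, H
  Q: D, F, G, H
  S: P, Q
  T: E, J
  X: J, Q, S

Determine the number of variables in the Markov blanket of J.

J's parents: D, E.
Children of J: T, X.
Parents of each child, excluding J:
  T also has parent E.
  parents(X) \ {J} = {Q, S}.
MB(J) = {D, E, Q, S, T, X}, which has 6 nodes.

6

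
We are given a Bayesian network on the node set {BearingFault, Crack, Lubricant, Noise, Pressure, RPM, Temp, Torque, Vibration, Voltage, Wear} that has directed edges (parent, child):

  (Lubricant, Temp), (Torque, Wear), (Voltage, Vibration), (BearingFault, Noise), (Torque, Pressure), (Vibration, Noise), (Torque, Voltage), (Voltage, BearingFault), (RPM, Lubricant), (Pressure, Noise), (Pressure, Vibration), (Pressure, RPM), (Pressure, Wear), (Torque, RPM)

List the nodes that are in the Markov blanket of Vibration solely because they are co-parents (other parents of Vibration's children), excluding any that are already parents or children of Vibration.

{BearingFault}

Children of Vibration: Noise.
  Noise also has parents BearingFault, Pressure.
Excluding nodes already adjacent to Vibration (Noise, Pressure, Voltage), the co-parent-only contribution is {BearingFault}.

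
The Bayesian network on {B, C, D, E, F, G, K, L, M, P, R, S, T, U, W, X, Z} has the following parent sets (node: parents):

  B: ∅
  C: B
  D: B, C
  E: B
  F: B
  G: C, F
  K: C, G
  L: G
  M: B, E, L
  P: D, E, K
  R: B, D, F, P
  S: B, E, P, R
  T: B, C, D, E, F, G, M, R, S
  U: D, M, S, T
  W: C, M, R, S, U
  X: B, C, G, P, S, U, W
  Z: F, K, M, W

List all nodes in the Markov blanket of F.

{B, C, D, E, G, K, M, P, R, S, T, W, Z}

A node's Markov blanket = Pa ∪ Ch ∪ (parents of Ch other than the node itself).
F's parents: B.
F has children G, R, T, Z.
For each child, the remaining parents (spouses of F):
  G: C
  R: B, D, P
  T: B, C, D, E, G, M, R, S
  Z: K, M, W
Taking the union gives {B, C, D, E, G, K, M, P, R, S, T, W, Z}.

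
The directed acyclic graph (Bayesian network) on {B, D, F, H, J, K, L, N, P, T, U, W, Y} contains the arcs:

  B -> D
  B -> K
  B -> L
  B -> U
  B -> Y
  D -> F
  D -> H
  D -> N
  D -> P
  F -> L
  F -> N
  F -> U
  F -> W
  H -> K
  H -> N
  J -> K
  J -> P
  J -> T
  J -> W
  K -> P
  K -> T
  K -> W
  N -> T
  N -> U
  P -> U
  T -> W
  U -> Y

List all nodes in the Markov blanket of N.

Recall MB(v) = parents ∪ children ∪ spouses, where spouses are the other parents of v's children.
N's parents: D, F, H.
Children of N: T, U.
Parents of each child, excluding N:
  T: J, K
  U: B, F, P
MB(N) = {B, D, F, H, J, K, P, T, U}.

{B, D, F, H, J, K, P, T, U}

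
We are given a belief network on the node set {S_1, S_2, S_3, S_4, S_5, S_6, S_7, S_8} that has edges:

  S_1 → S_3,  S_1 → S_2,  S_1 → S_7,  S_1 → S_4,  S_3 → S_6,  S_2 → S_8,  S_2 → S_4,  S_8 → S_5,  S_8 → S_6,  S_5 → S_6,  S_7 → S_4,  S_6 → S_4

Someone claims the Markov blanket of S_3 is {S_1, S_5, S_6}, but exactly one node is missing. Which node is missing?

The Markov blanket of a node is its parents, its children, and the other parents of its children.
S_3's parents: S_1.
S_3's children: S_6.
For each child, the remaining parents (spouses of S_3):
  S_6: S_5, S_8
MB(S_3) = {S_1, S_5, S_6, S_8}.
Comparing with the claimed set, S_8 is missing.

S_8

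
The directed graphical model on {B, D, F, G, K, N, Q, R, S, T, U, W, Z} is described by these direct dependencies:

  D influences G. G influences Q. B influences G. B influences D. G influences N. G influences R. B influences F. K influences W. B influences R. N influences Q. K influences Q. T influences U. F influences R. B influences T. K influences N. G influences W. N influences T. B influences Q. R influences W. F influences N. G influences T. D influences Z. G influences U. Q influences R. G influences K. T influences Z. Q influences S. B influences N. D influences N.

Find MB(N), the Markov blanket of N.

{B, D, F, G, K, Q, T}

Recall MB(v) = parents ∪ children ∪ spouses, where spouses are the other parents of v's children.
Ch(N) = {Q, T}.
N's parents: B, D, F, G, K.
Parents of each child, excluding N:
  Q's other parents are B, G, K.
  parents(T) \ {N} = {B, G}.
Union: {B, D, F, G, K} ∪ {Q, T} ∪ {B, G, K} = {B, D, F, G, K, Q, T}.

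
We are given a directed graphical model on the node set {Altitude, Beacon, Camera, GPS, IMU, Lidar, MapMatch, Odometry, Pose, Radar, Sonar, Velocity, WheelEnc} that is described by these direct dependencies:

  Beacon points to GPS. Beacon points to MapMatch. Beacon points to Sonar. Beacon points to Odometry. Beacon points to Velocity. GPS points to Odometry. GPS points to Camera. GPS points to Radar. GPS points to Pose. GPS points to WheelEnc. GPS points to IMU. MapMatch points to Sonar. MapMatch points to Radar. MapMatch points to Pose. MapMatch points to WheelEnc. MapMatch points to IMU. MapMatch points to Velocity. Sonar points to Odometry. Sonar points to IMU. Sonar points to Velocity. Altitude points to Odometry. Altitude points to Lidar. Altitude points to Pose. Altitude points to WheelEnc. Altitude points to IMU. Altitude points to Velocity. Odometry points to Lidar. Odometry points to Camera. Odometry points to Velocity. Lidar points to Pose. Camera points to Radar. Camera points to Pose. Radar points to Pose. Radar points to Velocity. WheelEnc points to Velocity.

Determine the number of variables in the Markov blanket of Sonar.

Recall MB(v) = parents ∪ children ∪ spouses, where spouses are the other parents of v's children.
Pa(Sonar) = {Beacon, MapMatch}.
Sonar has children IMU, Odometry, Velocity.
Co-parents of Sonar (other parents of its children):
  Odometry's other parents are Altitude, Beacon, GPS.
  IMU's other parents are Altitude, GPS, MapMatch.
  Velocity's other parents are Altitude, Beacon, MapMatch, Odometry, Radar, WheelEnc.
MB(Sonar) = {Altitude, Beacon, GPS, IMU, MapMatch, Odometry, Radar, Velocity, WheelEnc}, which has 9 nodes.

9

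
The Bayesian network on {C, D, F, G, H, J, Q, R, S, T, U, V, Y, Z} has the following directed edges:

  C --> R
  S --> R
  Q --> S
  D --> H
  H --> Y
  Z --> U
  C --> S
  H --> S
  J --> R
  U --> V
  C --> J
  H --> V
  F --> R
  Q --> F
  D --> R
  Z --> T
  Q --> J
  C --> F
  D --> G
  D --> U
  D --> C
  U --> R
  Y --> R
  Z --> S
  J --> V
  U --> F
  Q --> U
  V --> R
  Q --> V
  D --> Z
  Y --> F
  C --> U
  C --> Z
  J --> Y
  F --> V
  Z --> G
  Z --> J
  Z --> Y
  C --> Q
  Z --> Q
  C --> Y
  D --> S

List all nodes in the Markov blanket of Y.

Y's children: F, R.
Parents of Y: C, H, J, Z.
Parents of each child, excluding Y:
  parents(F) \ {Y} = {C, Q, U}.
  R's other parents are C, D, F, J, S, U, V.
So the Markov blanket of Y is {C, D, F, H, J, Q, R, S, U, V, Z}.

{C, D, F, H, J, Q, R, S, U, V, Z}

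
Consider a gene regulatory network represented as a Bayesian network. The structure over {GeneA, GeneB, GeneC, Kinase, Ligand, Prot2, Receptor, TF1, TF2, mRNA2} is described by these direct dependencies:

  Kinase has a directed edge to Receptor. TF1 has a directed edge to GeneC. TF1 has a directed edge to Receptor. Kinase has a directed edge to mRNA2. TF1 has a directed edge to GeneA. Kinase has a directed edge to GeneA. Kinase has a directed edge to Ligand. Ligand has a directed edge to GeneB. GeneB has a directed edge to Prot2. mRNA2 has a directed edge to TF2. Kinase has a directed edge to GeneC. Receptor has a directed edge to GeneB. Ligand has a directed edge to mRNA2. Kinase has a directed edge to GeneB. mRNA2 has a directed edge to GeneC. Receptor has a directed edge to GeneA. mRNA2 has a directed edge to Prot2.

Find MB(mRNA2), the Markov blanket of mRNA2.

{GeneB, GeneC, Kinase, Ligand, Prot2, TF1, TF2}

Recall MB(v) = parents ∪ children ∪ spouses, where spouses are the other parents of v's children.
mRNA2 has parents Kinase, Ligand.
mRNA2 has children GeneC, Prot2, TF2.
For each child, the remaining parents (spouses of mRNA2):
  parents(GeneC) \ {mRNA2} = {Kinase, TF1}.
  Prot2 also has parent GeneB.
  TF2 has no other parent.
MB(mRNA2) = {GeneB, GeneC, Kinase, Ligand, Prot2, TF1, TF2}.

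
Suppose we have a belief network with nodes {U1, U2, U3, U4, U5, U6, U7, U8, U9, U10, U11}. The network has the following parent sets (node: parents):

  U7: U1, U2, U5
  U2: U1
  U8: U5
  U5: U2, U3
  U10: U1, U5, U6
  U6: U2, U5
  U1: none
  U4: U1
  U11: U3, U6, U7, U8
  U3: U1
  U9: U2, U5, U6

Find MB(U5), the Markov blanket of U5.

Recall MB(v) = parents ∪ children ∪ spouses, where spouses are the other parents of v's children.
U5 has parents U2, U3.
Ch(U5) = {U6, U7, U8, U9, U10}.
Parents of each child, excluding U5:
  U6: U2
  U7: U1, U2
  U8: —
  U9: U2, U6
  U10: U1, U6
MB(U5) = {U1, U2, U3, U6, U7, U8, U9, U10}.

{U1, U2, U3, U6, U7, U8, U9, U10}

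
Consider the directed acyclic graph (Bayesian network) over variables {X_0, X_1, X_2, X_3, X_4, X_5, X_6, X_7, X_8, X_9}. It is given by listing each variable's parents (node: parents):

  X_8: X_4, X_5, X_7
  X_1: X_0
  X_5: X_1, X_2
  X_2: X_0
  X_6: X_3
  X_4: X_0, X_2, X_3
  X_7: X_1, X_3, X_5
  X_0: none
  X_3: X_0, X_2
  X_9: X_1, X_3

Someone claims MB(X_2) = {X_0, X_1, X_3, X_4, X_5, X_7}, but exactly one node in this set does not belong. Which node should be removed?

The Markov blanket of a node is its parents, its children, and the other parents of its children.
X_2 has parent X_0.
X_2's children: X_3, X_4, X_5.
Other parents of X_2's children:
  X_3: X_0
  X_4: X_0, X_3
  X_5: X_1
MB(X_2) = {X_0, X_1, X_3, X_4, X_5}.
X_7 is neither a parent, child, nor co-parent of X_2, so it does not belong.

X_7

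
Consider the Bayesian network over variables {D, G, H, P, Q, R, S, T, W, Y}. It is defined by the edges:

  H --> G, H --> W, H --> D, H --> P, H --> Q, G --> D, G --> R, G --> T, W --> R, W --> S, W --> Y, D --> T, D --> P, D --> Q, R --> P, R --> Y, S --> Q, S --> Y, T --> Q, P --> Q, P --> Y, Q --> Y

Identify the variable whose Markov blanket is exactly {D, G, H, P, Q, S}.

T

The target node must have every member of {D, G, H, P, Q, S} as a parent, child, or co-parent, and no others.
Parents of T: D, G; children: Q; co-parents: D, H, P, S.
These exactly cover the given set, so the node is T.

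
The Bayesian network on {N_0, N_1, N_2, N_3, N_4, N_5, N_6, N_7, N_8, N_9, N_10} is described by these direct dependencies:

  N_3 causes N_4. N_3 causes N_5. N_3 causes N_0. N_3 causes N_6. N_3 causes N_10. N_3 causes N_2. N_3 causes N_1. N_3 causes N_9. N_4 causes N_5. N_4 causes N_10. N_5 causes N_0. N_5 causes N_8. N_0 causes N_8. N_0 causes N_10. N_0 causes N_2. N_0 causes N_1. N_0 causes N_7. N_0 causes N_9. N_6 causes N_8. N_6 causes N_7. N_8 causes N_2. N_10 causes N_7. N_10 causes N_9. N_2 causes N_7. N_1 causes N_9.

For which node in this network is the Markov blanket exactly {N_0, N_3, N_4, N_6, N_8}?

N_5

The target node must have every member of {N_0, N_3, N_4, N_6, N_8} as a parent, child, or co-parent, and no others.
Parents of N_5: N_3, N_4; children: N_0, N_8; co-parents: N_0, N_3, N_6.
These exactly cover the given set, so the node is N_5.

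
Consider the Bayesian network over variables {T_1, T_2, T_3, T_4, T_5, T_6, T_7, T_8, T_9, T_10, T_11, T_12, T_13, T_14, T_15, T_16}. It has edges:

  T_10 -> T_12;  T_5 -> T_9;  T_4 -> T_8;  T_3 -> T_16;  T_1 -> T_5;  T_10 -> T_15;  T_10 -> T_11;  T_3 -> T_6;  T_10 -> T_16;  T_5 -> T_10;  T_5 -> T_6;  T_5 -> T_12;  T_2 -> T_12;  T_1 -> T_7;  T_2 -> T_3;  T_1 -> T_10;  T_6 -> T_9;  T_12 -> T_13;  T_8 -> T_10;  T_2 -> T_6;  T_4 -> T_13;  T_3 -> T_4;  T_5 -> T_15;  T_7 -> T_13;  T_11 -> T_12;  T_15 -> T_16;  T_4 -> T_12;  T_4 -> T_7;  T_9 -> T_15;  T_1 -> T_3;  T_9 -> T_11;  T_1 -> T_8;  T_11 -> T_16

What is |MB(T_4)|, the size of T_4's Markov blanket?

T_4's parents: T_3.
T_4's children: T_7, T_8, T_12, T_13.
Other parents of T_4's children:
  parents(T_7) \ {T_4} = {T_1}.
  T_8 also has parent T_1.
  T_12 also has parents T_2, T_5, T_10, T_11.
  parents(T_13) \ {T_4} = {T_7, T_12}.
MB(T_4) = {T_1, T_2, T_3, T_5, T_7, T_8, T_10, T_11, T_12, T_13}, which has 10 nodes.

10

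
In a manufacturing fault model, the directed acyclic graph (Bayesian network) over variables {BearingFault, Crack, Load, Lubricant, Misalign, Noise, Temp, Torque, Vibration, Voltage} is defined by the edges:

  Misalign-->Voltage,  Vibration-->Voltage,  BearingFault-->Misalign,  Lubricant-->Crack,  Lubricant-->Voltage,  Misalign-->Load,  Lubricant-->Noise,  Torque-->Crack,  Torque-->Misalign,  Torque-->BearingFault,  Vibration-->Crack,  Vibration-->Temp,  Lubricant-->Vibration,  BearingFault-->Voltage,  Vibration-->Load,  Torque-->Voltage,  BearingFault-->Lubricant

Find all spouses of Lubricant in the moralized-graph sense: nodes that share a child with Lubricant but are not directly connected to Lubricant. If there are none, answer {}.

Children of Lubricant: Crack, Noise, Vibration, Voltage.
  Vibration: no additional parents.
  Noise has no other parent.
  parents(Voltage) \ {Lubricant} = {BearingFault, Misalign, Torque, Vibration}.
  parents(Crack) \ {Lubricant} = {Torque, Vibration}.
Excluding nodes already adjacent to Lubricant (BearingFault, Crack, Noise, Vibration, Voltage), the co-parent-only contribution is {Misalign, Torque}.

{Misalign, Torque}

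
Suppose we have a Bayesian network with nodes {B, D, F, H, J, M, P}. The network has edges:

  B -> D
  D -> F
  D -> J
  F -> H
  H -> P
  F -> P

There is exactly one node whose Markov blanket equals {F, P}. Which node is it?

H

The target node must have every member of {F, P} as a parent, child, or co-parent, and no others.
Parents of H: F; children: P; co-parents: F.
These exactly cover the given set, so the node is H.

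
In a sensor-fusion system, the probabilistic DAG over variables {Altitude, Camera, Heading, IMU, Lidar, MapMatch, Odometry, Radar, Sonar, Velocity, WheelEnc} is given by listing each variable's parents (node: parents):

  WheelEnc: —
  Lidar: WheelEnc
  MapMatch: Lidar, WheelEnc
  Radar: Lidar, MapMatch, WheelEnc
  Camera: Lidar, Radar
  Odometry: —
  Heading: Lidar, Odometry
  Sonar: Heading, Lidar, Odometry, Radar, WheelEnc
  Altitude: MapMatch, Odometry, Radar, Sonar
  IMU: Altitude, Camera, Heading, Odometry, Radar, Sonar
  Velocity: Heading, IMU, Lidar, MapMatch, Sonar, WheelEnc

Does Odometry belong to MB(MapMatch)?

Yes

Odometry is a co-parent of MapMatch: both are parents of Altitude.
So Odometry ∈ MB(MapMatch).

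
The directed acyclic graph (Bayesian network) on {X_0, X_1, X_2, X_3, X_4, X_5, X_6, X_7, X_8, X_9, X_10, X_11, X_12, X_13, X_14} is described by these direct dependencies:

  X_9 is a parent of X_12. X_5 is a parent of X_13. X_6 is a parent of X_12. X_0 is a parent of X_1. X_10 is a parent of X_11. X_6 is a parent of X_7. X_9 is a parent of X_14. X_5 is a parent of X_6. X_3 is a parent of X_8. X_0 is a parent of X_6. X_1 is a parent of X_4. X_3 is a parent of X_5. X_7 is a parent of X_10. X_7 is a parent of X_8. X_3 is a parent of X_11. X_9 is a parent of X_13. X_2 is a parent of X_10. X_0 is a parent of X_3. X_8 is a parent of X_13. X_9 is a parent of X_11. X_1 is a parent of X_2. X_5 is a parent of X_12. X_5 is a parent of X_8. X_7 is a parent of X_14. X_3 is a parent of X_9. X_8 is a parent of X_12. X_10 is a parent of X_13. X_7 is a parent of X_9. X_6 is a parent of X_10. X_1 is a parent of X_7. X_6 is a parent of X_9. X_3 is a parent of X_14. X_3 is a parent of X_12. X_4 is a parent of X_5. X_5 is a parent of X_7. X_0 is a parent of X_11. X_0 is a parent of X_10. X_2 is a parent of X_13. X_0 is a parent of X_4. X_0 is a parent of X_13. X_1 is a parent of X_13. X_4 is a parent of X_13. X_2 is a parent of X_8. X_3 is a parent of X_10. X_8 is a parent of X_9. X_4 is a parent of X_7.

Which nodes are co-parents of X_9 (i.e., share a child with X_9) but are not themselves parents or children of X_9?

Children of X_9: X_11, X_12, X_13, X_14.
  X_11 also has parents X_0, X_3, X_10.
  X_12 also has parents X_3, X_5, X_6, X_8.
  parents(X_13) \ {X_9} = {X_0, X_1, X_2, X_4, X_5, X_8, X_10}.
  X_14's other parents are X_3, X_7.
Excluding nodes already adjacent to X_9 (X_3, X_6, X_7, X_8, X_11, X_12, X_13, X_14), the co-parent-only contribution is {X_0, X_1, X_2, X_4, X_5, X_10}.

{X_0, X_1, X_2, X_4, X_5, X_10}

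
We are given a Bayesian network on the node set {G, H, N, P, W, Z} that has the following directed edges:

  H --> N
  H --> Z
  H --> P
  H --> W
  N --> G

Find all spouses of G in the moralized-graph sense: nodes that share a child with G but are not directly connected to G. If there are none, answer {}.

G has no children, so it has no co-parents. The set is empty.

{}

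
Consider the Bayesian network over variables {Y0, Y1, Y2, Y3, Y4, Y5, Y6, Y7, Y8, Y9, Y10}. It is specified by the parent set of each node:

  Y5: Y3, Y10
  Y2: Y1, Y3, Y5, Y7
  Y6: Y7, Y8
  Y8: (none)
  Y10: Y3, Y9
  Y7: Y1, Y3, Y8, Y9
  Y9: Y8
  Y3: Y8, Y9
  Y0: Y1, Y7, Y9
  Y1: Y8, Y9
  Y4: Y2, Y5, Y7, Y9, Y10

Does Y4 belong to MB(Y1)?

Parents of Y1: Y8, Y9.
Ch(Y1) = {Y0, Y2, Y7}.
Parents of each child, excluding Y1:
  Y7's other parents are Y3, Y8, Y9.
  Y0's other parents are Y7, Y9.
  parents(Y2) \ {Y1} = {Y3, Y5, Y7}.
MB(Y1) = {Y0, Y2, Y3, Y5, Y7, Y8, Y9}; Y4 is not in this set.

No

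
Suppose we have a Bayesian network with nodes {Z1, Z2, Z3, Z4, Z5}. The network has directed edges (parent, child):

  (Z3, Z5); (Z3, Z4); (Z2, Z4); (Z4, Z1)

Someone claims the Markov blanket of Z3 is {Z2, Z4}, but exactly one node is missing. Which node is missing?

Z5

Z3 has children Z4, Z5.
Z3's parents: none.
Other parents of Z3's children:
  Z5: —
  Z4: Z2
MB(Z3) = {Z2, Z4, Z5}.
Comparing with the claimed set, Z5 is missing.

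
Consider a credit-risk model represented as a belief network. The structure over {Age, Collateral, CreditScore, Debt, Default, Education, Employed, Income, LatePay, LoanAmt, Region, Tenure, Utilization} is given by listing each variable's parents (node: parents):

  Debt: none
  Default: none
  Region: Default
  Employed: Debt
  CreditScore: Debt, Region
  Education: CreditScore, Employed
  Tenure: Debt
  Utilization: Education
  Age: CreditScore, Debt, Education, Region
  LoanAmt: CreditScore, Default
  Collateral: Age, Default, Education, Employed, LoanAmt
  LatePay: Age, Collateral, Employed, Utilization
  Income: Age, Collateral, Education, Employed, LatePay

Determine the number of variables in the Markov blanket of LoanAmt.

6

Pa(LoanAmt) = {CreditScore, Default}.
Children of LoanAmt: Collateral.
Other parents of LoanAmt's children:
  Collateral also has parents Age, Default, Education, Employed.
MB(LoanAmt) = {Age, Collateral, CreditScore, Default, Education, Employed}, which has 6 nodes.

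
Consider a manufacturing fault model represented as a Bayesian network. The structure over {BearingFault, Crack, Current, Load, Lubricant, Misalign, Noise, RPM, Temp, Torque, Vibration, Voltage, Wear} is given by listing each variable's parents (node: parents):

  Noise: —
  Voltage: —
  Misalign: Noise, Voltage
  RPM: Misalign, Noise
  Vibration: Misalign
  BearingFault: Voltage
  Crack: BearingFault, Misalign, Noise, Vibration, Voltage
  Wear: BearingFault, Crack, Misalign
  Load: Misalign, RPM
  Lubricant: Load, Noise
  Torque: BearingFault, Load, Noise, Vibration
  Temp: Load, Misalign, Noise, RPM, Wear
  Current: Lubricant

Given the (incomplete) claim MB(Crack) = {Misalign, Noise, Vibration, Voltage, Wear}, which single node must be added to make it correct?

BearingFault

Pa(Crack) = {BearingFault, Misalign, Noise, Vibration, Voltage}.
Ch(Crack) = {Wear}.
Co-parents of Crack (other parents of its children):
  Wear also has parents BearingFault, Misalign.
MB(Crack) = {BearingFault, Misalign, Noise, Vibration, Voltage, Wear}.
Comparing with the claimed set, BearingFault is missing.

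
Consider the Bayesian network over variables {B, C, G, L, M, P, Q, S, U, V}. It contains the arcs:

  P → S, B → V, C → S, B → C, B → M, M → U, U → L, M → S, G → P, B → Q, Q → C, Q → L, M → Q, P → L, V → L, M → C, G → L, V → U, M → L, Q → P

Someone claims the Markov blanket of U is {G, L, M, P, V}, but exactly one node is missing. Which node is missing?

Q

U's parents: M, V.
Children of U: L.
Parents of each child, excluding U:
  L also has parents G, M, P, Q, V.
MB(U) = {G, L, M, P, Q, V}.
Comparing with the claimed set, Q is missing.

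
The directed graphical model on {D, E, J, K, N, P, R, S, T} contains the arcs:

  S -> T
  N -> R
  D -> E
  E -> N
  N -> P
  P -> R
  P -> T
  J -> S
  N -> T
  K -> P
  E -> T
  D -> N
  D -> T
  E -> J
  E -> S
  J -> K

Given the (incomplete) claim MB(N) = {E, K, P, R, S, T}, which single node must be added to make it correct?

D

Children of N: P, R, T.
N has parents D, E.
For each child, the remaining parents (spouses of N):
  P also has parent K.
  R's other parent is P.
  T also has parents D, E, P, S.
MB(N) = {D, E, K, P, R, S, T}.
Comparing with the claimed set, D is missing.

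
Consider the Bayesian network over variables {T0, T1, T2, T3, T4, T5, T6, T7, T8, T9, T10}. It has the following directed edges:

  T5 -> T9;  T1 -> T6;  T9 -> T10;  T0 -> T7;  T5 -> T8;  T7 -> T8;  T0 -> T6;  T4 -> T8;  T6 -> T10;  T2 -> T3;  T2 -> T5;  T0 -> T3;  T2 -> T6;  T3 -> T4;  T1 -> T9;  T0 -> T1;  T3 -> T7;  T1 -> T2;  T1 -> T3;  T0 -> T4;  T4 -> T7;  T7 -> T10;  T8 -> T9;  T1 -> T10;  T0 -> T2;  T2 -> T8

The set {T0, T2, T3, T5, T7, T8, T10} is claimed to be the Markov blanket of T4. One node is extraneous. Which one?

Parents of T4: T0, T3.
Children of T4: T7, T8.
Co-parents of T4 (other parents of its children):
  T7 also has parents T0, T3.
  T8's other parents are T2, T5, T7.
MB(T4) = {T0, T2, T3, T5, T7, T8}.
T10 is neither a parent, child, nor co-parent of T4, so it does not belong.

T10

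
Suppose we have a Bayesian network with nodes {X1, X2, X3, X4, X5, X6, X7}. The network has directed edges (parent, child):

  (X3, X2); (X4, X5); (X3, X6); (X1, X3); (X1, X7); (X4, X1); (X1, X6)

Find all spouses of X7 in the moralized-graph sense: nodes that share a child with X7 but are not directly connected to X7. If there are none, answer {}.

X7 has no children, so it has no co-parents. The set is empty.

{}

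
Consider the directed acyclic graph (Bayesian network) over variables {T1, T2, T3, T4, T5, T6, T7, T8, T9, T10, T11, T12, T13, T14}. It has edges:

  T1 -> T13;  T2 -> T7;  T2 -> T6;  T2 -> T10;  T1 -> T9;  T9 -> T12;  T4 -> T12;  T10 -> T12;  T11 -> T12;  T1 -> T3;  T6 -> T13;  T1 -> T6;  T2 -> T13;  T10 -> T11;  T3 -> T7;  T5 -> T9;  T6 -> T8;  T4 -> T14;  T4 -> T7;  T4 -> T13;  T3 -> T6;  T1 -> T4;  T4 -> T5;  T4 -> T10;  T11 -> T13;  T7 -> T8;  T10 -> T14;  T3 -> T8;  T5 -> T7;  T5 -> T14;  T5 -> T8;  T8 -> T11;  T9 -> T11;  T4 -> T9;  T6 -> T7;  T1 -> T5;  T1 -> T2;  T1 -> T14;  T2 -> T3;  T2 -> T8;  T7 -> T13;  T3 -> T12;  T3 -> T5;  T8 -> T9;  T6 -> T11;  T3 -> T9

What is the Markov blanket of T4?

{T1, T2, T3, T5, T6, T7, T8, T9, T10, T11, T12, T13, T14}

Recall MB(v) = parents ∪ children ∪ spouses, where spouses are the other parents of v's children.
T4 has children T5, T7, T9, T10, T12, T13, T14.
Pa(T4) = {T1}.
For each child, the remaining parents (spouses of T4):
  T5: T1, T3
  T7: T2, T3, T5, T6
  T9: T1, T3, T5, T8
  T10: T2
  T12: T3, T9, T10, T11
  T13: T1, T2, T6, T7, T11
  T14: T1, T5, T10
Taking the union gives {T1, T2, T3, T5, T6, T7, T8, T9, T10, T11, T12, T13, T14}.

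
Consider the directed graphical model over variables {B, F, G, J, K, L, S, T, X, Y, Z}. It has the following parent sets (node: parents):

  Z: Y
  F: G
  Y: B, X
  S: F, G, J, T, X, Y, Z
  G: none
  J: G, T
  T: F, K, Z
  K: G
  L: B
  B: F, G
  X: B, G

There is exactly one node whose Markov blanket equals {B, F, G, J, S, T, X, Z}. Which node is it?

Y

The target node must have every member of {B, F, G, J, S, T, X, Z} as a parent, child, or co-parent, and no others.
Parents of Y: B, X; children: S, Z; co-parents: F, G, J, T, X, Z.
These exactly cover the given set, so the node is Y.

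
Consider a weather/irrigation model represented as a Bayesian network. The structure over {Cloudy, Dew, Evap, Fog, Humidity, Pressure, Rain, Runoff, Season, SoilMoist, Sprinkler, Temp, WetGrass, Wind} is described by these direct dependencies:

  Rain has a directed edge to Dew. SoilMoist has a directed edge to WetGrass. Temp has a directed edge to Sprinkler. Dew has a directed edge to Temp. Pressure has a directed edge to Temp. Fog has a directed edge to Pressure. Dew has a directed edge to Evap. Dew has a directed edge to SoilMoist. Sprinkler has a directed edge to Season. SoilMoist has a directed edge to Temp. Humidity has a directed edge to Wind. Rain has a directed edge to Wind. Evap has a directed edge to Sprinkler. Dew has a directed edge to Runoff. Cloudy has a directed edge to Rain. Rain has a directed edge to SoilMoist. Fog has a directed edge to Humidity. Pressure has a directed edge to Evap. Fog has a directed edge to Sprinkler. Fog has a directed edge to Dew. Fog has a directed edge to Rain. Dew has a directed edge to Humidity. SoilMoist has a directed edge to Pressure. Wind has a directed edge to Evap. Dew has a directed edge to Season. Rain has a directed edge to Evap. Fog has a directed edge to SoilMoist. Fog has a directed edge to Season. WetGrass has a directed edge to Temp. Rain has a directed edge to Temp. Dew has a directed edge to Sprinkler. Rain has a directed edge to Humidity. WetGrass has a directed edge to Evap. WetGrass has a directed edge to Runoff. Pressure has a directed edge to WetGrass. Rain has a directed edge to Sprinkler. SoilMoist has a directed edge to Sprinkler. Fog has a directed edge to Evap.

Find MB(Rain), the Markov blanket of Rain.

{Cloudy, Dew, Evap, Fog, Humidity, Pressure, SoilMoist, Sprinkler, Temp, WetGrass, Wind}

The Markov blanket of a node is its parents, its children, and the other parents of its children.
Rain has children Dew, Evap, Humidity, SoilMoist, Sprinkler, Temp, Wind.
Pa(Rain) = {Cloudy, Fog}.
Parents of each child, excluding Rain:
  Dew: Fog
  Humidity: Dew, Fog
  SoilMoist: Dew, Fog
  Temp: Dew, Pressure, SoilMoist, WetGrass
  Wind: Humidity
  Evap: Dew, Fog, Pressure, WetGrass, Wind
  Sprinkler: Dew, Evap, Fog, SoilMoist, Temp
Union: {Cloudy, Fog} ∪ {Dew, Evap, Humidity, SoilMoist, Sprinkler, Temp, Wind} ∪ {Dew, Evap, Fog, Humidity, Pressure, SoilMoist, Temp, WetGrass, Wind} = {Cloudy, Dew, Evap, Fog, Humidity, Pressure, SoilMoist, Sprinkler, Temp, WetGrass, Wind}.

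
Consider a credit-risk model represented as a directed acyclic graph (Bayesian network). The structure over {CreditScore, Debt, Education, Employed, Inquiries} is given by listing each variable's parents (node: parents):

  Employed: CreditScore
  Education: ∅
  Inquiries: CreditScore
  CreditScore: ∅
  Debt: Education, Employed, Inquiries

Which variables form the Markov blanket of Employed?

Recall MB(v) = parents ∪ children ∪ spouses, where spouses are the other parents of v's children.
Pa(Employed) = {CreditScore}.
Children of Employed: Debt.
Co-parents of Employed (other parents of its children):
  Debt also has parents Education, Inquiries.
Taking the union gives {CreditScore, Debt, Education, Inquiries}.

{CreditScore, Debt, Education, Inquiries}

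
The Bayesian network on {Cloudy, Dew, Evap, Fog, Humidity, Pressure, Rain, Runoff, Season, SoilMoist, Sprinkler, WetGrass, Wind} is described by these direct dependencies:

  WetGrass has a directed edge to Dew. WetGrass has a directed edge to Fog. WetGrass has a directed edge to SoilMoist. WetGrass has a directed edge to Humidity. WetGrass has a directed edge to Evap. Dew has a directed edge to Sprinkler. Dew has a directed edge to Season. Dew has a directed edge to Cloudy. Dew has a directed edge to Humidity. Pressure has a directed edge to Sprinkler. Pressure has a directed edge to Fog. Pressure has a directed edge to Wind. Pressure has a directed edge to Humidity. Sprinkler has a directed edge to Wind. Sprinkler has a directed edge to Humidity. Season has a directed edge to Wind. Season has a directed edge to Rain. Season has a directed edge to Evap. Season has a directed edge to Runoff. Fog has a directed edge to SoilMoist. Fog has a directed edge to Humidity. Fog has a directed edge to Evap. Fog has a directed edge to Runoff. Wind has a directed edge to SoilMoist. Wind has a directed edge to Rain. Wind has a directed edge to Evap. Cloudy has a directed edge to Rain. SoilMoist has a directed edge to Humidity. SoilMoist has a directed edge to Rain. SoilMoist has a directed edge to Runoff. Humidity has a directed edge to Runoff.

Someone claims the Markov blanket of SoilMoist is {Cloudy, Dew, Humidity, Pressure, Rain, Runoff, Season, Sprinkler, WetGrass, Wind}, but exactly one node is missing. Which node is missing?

Fog

SoilMoist's parents: Fog, WetGrass, Wind.
Ch(SoilMoist) = {Humidity, Rain, Runoff}.
Other parents of SoilMoist's children:
  Humidity also has parents Dew, Fog, Pressure, Sprinkler, WetGrass.
  Rain also has parents Cloudy, Season, Wind.
  Runoff's other parents are Fog, Humidity, Season.
MB(SoilMoist) = {Cloudy, Dew, Fog, Humidity, Pressure, Rain, Runoff, Season, Sprinkler, WetGrass, Wind}.
Comparing with the claimed set, Fog is missing.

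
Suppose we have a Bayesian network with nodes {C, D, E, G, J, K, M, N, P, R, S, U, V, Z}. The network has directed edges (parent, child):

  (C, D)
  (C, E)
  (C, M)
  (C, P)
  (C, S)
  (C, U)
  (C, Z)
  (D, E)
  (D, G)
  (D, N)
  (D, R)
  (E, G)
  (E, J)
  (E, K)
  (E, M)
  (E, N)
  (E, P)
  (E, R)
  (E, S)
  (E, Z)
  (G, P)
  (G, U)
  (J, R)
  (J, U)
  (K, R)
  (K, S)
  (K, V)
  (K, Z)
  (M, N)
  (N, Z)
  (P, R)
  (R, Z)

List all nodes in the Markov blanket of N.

N has child Z.
Parents of N: D, E, M.
Other parents of N's children:
  Z also has parents C, E, K, R.
So the Markov blanket of N is {C, D, E, K, M, R, Z}.

{C, D, E, K, M, R, Z}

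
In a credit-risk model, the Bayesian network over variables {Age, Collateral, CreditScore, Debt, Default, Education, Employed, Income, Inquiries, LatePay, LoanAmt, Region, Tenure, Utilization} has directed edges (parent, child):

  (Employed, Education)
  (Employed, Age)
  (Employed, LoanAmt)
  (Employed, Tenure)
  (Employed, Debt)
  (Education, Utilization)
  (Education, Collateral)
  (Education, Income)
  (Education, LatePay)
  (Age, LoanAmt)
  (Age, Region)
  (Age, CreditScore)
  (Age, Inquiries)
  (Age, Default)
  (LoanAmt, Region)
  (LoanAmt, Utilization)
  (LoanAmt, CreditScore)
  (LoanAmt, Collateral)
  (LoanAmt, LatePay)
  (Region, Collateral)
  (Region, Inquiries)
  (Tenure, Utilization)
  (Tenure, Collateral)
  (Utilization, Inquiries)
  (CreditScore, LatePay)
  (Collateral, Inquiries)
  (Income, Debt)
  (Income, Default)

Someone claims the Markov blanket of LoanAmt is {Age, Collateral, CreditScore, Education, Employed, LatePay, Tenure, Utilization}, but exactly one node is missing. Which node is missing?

LoanAmt has children Collateral, CreditScore, LatePay, Region, Utilization.
LoanAmt has parents Age, Employed.
Other parents of LoanAmt's children:
  Region: Age
  Utilization: Education, Tenure
  CreditScore: Age
  Collateral: Education, Region, Tenure
  LatePay: CreditScore, Education
MB(LoanAmt) = {Age, Collateral, CreditScore, Education, Employed, LatePay, Region, Tenure, Utilization}.
Comparing with the claimed set, Region is missing.

Region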